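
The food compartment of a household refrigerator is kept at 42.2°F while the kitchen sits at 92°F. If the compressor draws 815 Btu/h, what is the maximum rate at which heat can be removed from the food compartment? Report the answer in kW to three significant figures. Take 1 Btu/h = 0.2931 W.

In absolute terms T_C = 278.82 K and T_H = 306.48 K, so ΔT = 27.67 K.
COP_Carnot = T_C/ΔT = 278.82/27.67 = 10.08.
Q̇_max = COP_Carnot × Ẇ = 10.08 × 815.0 Btu/h = 8213 Btu/h = 2.407 kW.

2.41 kW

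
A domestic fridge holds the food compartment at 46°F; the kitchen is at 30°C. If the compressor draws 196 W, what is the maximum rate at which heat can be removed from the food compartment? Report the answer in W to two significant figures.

2500 W

In absolute terms T_C = 280.93 K and T_H = 303.15 K, so ΔT = 22.22 K.
COP_Carnot = T_C/ΔT = 280.93/22.22 = 12.64.
Q̇_max = COP_Carnot × Ẇ = 12.64 × 196.0 W = 2478 W.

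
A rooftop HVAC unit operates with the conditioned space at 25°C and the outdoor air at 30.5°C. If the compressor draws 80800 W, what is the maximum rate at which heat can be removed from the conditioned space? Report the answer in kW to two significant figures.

4400 kW

In absolute terms T_C = 298.15 K and T_H = 303.65 K, so ΔT = 5.500 K.
COP_Carnot = T_C/ΔT = 298.15/5.500 = 54.21.
Q̇_max = COP_Carnot × Ẇ = 54.21 × 80800 W = 4380000 W = 4380 kW.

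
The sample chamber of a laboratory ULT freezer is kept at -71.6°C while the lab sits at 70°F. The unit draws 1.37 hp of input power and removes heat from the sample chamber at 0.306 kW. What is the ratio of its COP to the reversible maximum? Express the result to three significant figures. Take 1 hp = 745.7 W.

Converting, Q̇_C = 0.3060 kW = 0.4104 hp, so COP_actual = Q̇_C/Ẇ = 0.4104/1.370 = 0.2995.
In absolute terms T_C = 201.55 K and T_H = 294.26 K, so ΔT = 92.71 K.
COP_Carnot = T_C/ΔT = 201.55/92.71 = 2.174.
η_II = COP_actual/COP_Carnot = 0.2995/2.174 = 0.1378.

0.138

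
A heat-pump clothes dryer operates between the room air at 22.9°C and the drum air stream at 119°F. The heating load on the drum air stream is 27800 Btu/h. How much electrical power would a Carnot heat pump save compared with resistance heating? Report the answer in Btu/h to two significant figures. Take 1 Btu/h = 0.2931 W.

In absolute terms T_C = 296.05 K and T_H = 321.48 K, so ΔT = 25.43 K.
COP_Carnot = T_H/ΔT = 321.48/25.43 = 12.64.
Resistance heating needs Ẇ_res = Q̇_H = 27800 Btu/h; the reversible heat pump needs only Ẇ_hp = Q̇_H/COP = 2199 Btu/h.
Saving = 27800 − 2199 = 25600 Btu/h.

26000 Btu/h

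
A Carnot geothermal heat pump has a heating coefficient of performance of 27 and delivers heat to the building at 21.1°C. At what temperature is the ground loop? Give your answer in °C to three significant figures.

10.2 °C

COP_HP = T_H/(T_H − T_C) gives T_H − T_C = T_H/COP.
With T_H = 294.25 K, T_C = 294.25 × (1 − 1/27) = 283.35 K.
Converting, 283.35 K = 10.20°C.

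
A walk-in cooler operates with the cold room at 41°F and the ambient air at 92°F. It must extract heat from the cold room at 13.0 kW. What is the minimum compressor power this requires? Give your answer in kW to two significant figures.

1.3 kW

In absolute terms T_C = 278.15 K and T_H = 306.48 K, so ΔT = 28.33 K.
COP_Carnot = T_C/ΔT = 278.15/28.33 = 9.817.
Ẇ_min = Q̇/COP_Carnot = 13.00/9.817 = 1.324 kW.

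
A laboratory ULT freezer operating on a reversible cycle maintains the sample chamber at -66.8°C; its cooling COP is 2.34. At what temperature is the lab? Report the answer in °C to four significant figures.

21.38 °C

COP_R = T_C/(T_H − T_C) gives T_H − T_C = T_C/COP.
With T_C = 206.35 K, T_H = 206.35 × (1 + 1/2.34) = 294.53 K.
Converting, 294.53 K = 21.38°C.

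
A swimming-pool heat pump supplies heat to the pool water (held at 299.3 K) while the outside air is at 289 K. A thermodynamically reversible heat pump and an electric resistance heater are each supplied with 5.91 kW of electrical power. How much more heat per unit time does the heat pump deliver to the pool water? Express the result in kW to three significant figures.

166 kW

The reservoir spacing is ΔT = 299.3 − 289 = 10.30 K.
COP_Carnot = T_H/ΔT = 299.30/10.30 = 29.06.
The heat pump delivers Q̇_H = COP × Ẇ = 171.7 kW; the resistance heater delivers Ẇ = 5.910 kW.
Extra = (COP − 1)·Ẇ = 165.8 kW.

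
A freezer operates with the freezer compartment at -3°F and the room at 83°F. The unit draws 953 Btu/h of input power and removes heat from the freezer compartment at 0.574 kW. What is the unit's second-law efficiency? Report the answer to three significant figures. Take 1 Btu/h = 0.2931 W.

Converting, Q̇_C = 0.5740 kW = 1958 Btu/h, so COP_actual = Q̇_C/Ẇ = 1958/953.0 = 2.055.
In absolute terms T_C = 253.71 K and T_H = 301.48 K, so ΔT = 47.78 K.
COP_Carnot = T_C/ΔT = 253.71/47.78 = 5.310.
η_II = COP_actual/COP_Carnot = 2.055/5.310 = 0.3870.

0.387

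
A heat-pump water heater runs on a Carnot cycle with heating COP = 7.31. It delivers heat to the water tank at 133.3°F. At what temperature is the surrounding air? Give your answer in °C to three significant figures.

11.2 °C

COP_HP = T_H/(T_H − T_C) gives T_H − T_C = T_H/COP.
With T_H = 329.43 K, T_C = 329.43 × (1 − 1/7.31) = 284.36 K.
Converting, 284.36 K = 11.21°C.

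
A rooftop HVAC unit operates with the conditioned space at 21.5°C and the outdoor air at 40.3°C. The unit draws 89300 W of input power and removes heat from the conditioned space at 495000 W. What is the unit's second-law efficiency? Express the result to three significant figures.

COP_actual = Q̇_C/Ẇ = 495000/89300 = 5.543.
In absolute terms T_C = 294.65 K and T_H = 313.45 K, so ΔT = 18.80 K.
COP_Carnot = T_C/ΔT = 294.65/18.80 = 15.67.
η_II = COP_actual/COP_Carnot = 5.543/15.67 = 0.3537.

0.354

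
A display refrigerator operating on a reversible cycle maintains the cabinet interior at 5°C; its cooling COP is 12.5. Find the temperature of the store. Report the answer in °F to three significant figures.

81.1 °F

COP_R = T_C/(T_H − T_C) gives T_H − T_C = T_C/COP.
With T_C = 278.15 K, T_H = 278.15 × (1 + 1/12.5) = 300.40 K.
Converting, 300.40 K = 81.05°F.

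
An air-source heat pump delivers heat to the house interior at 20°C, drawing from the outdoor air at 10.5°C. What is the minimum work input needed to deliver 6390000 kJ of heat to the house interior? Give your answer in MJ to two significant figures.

In absolute terms T_C = 283.65 K and T_H = 293.15 K, so ΔT = 9.500 K.
The reversible limit is COP_HP = T_H/ΔT = 30.86, so W_min = Q_H/COP = Q_H·ΔT/T_H.
W_min = 6390000 × 9.500/293.15 = 207100 kJ = 207.1 MJ.

210 MJ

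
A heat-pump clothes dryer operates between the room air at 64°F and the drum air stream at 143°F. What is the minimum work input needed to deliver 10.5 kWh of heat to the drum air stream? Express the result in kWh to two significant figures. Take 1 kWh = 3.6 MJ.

1.4 kWh

In absolute terms T_C = 290.93 K and T_H = 334.82 K, so ΔT = 43.89 K.
The reversible limit is COP_HP = T_H/ΔT = 7.629, so W_min = Q_H/COP = Q_H·ΔT/T_H.
W_min = 10.50 × 43.89/334.82 = 1.376 kWh.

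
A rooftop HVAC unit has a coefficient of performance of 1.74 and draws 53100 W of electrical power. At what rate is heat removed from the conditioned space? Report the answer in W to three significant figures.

Q̇_C = COP × Ẇ = 1.74 × 53100 = 92390 W.

92400 W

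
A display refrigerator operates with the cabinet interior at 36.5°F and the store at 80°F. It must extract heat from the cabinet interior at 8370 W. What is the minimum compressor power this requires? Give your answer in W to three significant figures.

734 W

In absolute terms T_C = 275.65 K and T_H = 299.82 K, so ΔT = 24.17 K.
COP_Carnot = T_C/ΔT = 275.65/24.17 = 11.41.
Ẇ_min = Q̇/COP_Carnot = 8370/11.41 = 733.8 W.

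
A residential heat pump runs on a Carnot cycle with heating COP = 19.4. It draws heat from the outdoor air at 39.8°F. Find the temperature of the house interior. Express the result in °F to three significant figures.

66.9 °F

COP_HP = T_H/(T_H − T_C) rearranges to T_H = COP·T_C/(COP − 1).
With T_C = 277.48 K, T_H = 19.4 × 277.48/18.40 = 292.56 K.
Converting, 292.56 K = 66.95°F.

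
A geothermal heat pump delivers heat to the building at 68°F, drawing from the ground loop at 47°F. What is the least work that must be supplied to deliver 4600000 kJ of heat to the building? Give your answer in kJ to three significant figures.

183000 kJ

In absolute terms T_C = 281.48 K and T_H = 293.15 K, so ΔT = 11.67 K.
The reversible limit is COP_HP = T_H/ΔT = 25.13, so W_min = Q_H/COP = Q_H·ΔT/T_H.
W_min = 4600000 × 11.67/293.15 = 183100 kJ.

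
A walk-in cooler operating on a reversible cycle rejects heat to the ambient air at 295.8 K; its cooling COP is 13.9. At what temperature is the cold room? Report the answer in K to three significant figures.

276 K

For a Carnot refrigerator COP_R = T_C/(T_H − T_C), so T_C = COP·T_H/(1 + COP).
With T_H = 295.80 K, T_C = 13.9 × 295.80/14.90 = 275.95 K.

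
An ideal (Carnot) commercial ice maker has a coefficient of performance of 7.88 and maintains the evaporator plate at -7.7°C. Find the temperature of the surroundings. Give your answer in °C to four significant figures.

25.99 °C

COP_R = T_C/(T_H − T_C) gives T_H − T_C = T_C/COP.
With T_C = 265.45 K, T_H = 265.45 × (1 + 1/7.88) = 299.14 K.
Converting, 299.14 K = 25.99°C.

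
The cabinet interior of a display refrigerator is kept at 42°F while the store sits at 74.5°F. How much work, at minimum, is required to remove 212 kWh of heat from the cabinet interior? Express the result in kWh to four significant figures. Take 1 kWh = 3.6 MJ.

13.73 kWh

In absolute terms T_C = 278.71 K and T_H = 296.76 K, so ΔT = 18.06 K.
The reversible limit is COP_R = T_C/ΔT = 15.44, so W_min = Q_C/COP = Q_C·ΔT/T_C.
W_min = 212.0 × 18.06/278.71 = 13.73 kWh.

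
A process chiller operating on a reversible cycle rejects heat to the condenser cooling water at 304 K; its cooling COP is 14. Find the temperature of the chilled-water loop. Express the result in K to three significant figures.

284 K

For a Carnot refrigerator COP_R = T_C/(T_H − T_C), so T_C = COP·T_H/(1 + COP).
With T_H = 304.00 K, T_C = 14 × 304.00/15.00 = 283.73 K.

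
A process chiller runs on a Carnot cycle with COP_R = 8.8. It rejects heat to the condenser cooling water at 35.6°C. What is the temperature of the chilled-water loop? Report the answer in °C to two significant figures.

For a Carnot refrigerator COP_R = T_C/(T_H − T_C), so T_C = COP·T_H/(1 + COP).
With T_H = 308.75 K, T_C = 8.8 × 308.75/9.800 = 277.24 K.
Converting, 277.24 K = 4.09°C.

4.1 °C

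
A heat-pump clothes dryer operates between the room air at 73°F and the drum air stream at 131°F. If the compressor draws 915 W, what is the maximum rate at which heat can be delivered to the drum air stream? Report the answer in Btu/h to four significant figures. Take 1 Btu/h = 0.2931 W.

In absolute terms T_C = 295.93 K and T_H = 328.15 K, so ΔT = 32.22 K.
COP_Carnot = T_H/ΔT = 328.15/32.22 = 10.18.
Q̇_max = COP_Carnot × Ẇ = 10.18 × 915.0 W = 9318 W = 31790 Btu/h.

31790 Btu/h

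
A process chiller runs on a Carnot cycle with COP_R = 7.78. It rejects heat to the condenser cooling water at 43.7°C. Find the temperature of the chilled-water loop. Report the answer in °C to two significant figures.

For a Carnot refrigerator COP_R = T_C/(T_H − T_C), so T_C = COP·T_H/(1 + COP).
With T_H = 316.85 K, T_C = 7.78 × 316.85/8.780 = 280.76 K.
Converting, 280.76 K = 7.61°C.

7.6 °C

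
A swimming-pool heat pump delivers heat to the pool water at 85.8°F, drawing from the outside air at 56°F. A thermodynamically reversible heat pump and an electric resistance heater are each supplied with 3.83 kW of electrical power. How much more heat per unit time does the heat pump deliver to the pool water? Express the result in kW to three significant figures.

66.3 kW

In absolute terms T_C = 286.48 K and T_H = 303.04 K, so ΔT = 16.56 K.
COP_Carnot = T_H/ΔT = 303.04/16.56 = 18.30.
The heat pump delivers Q̇_H = COP × Ẇ = 70.11 kW; the resistance heater delivers Ẇ = 3.830 kW.
Extra = (COP − 1)·Ẇ = 66.28 kW.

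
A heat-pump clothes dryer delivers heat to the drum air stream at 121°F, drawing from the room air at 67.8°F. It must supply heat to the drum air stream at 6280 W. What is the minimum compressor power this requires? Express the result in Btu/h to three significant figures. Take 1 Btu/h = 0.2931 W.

1960 Btu/h

In absolute terms T_C = 293.04 K and T_H = 322.59 K, so ΔT = 29.56 K.
COP_Carnot = T_H/ΔT = 322.59/29.56 = 10.91.
Ẇ_min = Q̇/COP_Carnot = 6280/10.91 = 575.4 W = 1963 Btu/h.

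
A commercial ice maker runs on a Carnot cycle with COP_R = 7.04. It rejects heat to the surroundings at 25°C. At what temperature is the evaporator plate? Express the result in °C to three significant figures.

For a Carnot refrigerator COP_R = T_C/(T_H − T_C), so T_C = COP·T_H/(1 + COP).
With T_H = 298.15 K, T_C = 7.04 × 298.15/8.040 = 261.07 K.
Converting, 261.07 K = -12.08°C.

-12.1 °C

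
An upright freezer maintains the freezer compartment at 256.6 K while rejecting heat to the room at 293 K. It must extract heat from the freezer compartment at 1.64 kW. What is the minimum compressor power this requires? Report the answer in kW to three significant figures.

0.233 kW

The reservoir spacing is ΔT = 293 − 256.6 = 36.40 K.
COP_Carnot = T_C/ΔT = 256.60/36.40 = 7.049.
Ẇ_min = Q̇/COP_Carnot = 1.640/7.049 = 0.2326 kW.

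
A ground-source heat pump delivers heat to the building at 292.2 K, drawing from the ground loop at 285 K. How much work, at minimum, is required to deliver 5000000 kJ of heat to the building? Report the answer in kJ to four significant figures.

123200 kJ

The reservoir spacing is ΔT = 292.2 − 285 = 7.200 K.
The reversible limit is COP_HP = T_H/ΔT = 40.58, so W_min = Q_H/COP = Q_H·ΔT/T_H.
W_min = 5000000 × 7.200/292.20 = 123200 kJ.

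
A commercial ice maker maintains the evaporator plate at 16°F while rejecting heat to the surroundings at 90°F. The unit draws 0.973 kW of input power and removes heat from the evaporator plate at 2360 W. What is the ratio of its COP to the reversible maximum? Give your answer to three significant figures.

0.377

Converting, Q̇_C = 2360 W = 2.360 kW, so COP_actual = Q̇_C/Ẇ = 2.360/0.9730 = 2.425.
In absolute terms T_C = 264.26 K and T_H = 305.37 K, so ΔT = 41.11 K.
COP_Carnot = T_C/ΔT = 264.26/41.11 = 6.428.
η_II = COP_actual/COP_Carnot = 2.425/6.428 = 0.3773.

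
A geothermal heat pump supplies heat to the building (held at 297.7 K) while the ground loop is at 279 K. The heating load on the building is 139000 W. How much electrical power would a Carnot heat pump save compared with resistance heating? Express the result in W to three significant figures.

The reservoir spacing is ΔT = 297.7 − 279 = 18.70 K.
COP_Carnot = T_H/ΔT = 297.70/18.70 = 15.92.
Resistance heating needs Ẇ_res = Q̇_H = 139000 W; the reversible heat pump needs only Ẇ_hp = Q̇_H/COP = 8731 W.
Saving = 139000 − 8731 = 130300 W.

130000 W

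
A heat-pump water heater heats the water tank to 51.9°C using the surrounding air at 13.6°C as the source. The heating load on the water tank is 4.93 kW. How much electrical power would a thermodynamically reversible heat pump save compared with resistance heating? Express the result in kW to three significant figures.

In absolute terms T_C = 286.75 K and T_H = 325.05 K, so ΔT = 38.30 K.
COP_Carnot = T_H/ΔT = 325.05/38.30 = 8.487.
Resistance heating needs Ẇ_res = Q̇_H = 4.930 kW; the reversible heat pump needs only Ẇ_hp = Q̇_H/COP = 0.5809 kW.
Saving = 4.930 − 0.5809 = 4.349 kW.

4.35 kW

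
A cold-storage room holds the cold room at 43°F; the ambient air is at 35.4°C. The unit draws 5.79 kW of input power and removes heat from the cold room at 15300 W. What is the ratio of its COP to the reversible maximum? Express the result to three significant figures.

Converting, Q̇_C = 15300 W = 15.30 kW, so COP_actual = Q̇_C/Ẇ = 15.30/5.790 = 2.642.
In absolute terms T_C = 279.26 K and T_H = 308.55 K, so ΔT = 29.29 K.
COP_Carnot = T_C/ΔT = 279.26/29.29 = 9.535.
η_II = COP_actual/COP_Carnot = 2.642/9.535 = 0.2771.

0.277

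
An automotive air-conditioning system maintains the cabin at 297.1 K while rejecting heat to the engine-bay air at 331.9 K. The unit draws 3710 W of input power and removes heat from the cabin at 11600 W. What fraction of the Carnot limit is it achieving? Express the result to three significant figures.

0.366

COP_actual = Q̇_C/Ẇ = 11600/3710 = 3.127.
The reservoir spacing is ΔT = 331.9 − 297.1 = 34.80 K.
COP_Carnot = T_C/ΔT = 297.10/34.80 = 8.537.
η_II = COP_actual/COP_Carnot = 3.127/8.537 = 0.3662.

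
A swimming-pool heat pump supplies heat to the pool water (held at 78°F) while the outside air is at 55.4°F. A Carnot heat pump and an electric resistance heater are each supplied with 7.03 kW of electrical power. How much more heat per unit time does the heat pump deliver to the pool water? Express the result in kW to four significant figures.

In absolute terms T_C = 286.15 K and T_H = 298.71 K, so ΔT = 12.56 K.
COP_Carnot = T_H/ΔT = 298.71/12.56 = 23.79.
The heat pump delivers Q̇_H = COP × Ẇ = 167.2 kW; the resistance heater delivers Ẇ = 7.030 kW.
Extra = (COP − 1)·Ẇ = 160.2 kW.

160.2 kW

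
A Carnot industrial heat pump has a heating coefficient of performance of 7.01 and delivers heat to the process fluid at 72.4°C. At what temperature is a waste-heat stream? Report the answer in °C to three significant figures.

23.1 °C

COP_HP = T_H/(T_H − T_C) gives T_H − T_C = T_H/COP.
With T_H = 345.55 K, T_C = 345.55 × (1 − 1/7.01) = 296.26 K.
Converting, 296.26 K = 23.11°C.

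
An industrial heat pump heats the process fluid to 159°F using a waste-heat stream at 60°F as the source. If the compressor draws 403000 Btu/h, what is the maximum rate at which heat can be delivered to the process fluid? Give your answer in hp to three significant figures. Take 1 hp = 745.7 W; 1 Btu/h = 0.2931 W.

In absolute terms T_C = 288.71 K and T_H = 343.71 K, so ΔT = 55.00 K.
COP_Carnot = T_H/ΔT = 343.71/55.00 = 6.249.
Q̇_max = COP_Carnot × Ẇ = 6.249 × 403000 Btu/h = 2518000 Btu/h = 989.9 hp.

990 hp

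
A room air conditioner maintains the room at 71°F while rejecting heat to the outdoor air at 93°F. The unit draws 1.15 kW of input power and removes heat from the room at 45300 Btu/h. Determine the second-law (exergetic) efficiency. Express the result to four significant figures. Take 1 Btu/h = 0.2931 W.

0.4786

Converting, Q̇_C = 45300 Btu/h = 13.28 kW, so COP_actual = Q̇_C/Ẇ = 13.28/1.150 = 11.55.
In absolute terms T_C = 294.82 K and T_H = 307.04 K, so ΔT = 12.22 K.
COP_Carnot = T_C/ΔT = 294.82/12.22 = 24.12.
η_II = COP_actual/COP_Carnot = 11.55/24.12 = 0.4786.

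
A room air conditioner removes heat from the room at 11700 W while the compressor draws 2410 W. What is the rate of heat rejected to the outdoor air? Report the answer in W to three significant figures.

For a cyclic device the first law requires Q̇_H = Q̇_C + Ẇ.
Q̇_H = Q̇_C + Ẇ = 14110 W.

14100 W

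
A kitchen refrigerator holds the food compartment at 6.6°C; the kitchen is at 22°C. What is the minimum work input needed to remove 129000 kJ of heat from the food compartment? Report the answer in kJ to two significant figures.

7100 kJ

In absolute terms T_C = 279.75 K and T_H = 295.15 K, so ΔT = 15.40 K.
The reversible limit is COP_R = T_C/ΔT = 18.17, so W_min = Q_C/COP = Q_C·ΔT/T_C.
W_min = 129000 × 15.40/279.75 = 7101 kJ.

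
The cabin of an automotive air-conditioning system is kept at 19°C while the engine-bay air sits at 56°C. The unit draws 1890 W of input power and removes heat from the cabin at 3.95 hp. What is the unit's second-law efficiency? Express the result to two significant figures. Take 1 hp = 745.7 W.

0.20

Converting, Q̇_C = 3.950 hp = 2946 W, so COP_actual = Q̇_C/Ẇ = 2946/1890 = 1.558.
In absolute terms T_C = 292.15 K and T_H = 329.15 K, so ΔT = 37.00 K.
COP_Carnot = T_C/ΔT = 292.15/37.00 = 7.896.
η_II = COP_actual/COP_Carnot = 1.558/7.896 = 0.1974.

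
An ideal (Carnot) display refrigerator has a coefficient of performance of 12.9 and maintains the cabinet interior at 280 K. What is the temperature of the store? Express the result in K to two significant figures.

300 K

COP_R = T_C/(T_H − T_C) gives T_H − T_C = T_C/COP.
With T_C = 280.00 K, T_H = 280.00 × (1 + 1/12.9) = 301.71 K.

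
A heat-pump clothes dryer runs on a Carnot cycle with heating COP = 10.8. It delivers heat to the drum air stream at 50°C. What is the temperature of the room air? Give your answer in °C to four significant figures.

20.08 °C

COP_HP = T_H/(T_H − T_C) gives T_H − T_C = T_H/COP.
With T_H = 323.15 K, T_C = 323.15 × (1 − 1/10.8) = 293.23 K.
Converting, 293.23 K = 20.08°C.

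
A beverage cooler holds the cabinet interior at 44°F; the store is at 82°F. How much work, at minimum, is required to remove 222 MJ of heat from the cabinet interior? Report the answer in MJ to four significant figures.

16.75 MJ

In absolute terms T_C = 279.82 K and T_H = 300.93 K, so ΔT = 21.11 K.
The reversible limit is COP_R = T_C/ΔT = 13.25, so W_min = Q_C/COP = Q_C·ΔT/T_C.
W_min = 222.0 × 21.11/279.82 = 16.75 MJ.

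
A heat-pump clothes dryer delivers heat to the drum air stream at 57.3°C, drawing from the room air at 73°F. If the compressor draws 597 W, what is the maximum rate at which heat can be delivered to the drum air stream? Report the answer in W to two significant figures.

5700 W

In absolute terms T_C = 295.93 K and T_H = 330.45 K, so ΔT = 34.52 K.
COP_Carnot = T_H/ΔT = 330.45/34.52 = 9.572.
Q̇_max = COP_Carnot × Ẇ = 9.572 × 597.0 W = 5715 W.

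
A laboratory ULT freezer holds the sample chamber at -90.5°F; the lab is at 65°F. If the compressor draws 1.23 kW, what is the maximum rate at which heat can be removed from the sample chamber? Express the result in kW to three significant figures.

In absolute terms T_C = 205.09 K and T_H = 291.48 K, so ΔT = 86.39 K.
COP_Carnot = T_C/ΔT = 205.09/86.39 = 2.374.
Q̇_max = COP_Carnot × Ẇ = 2.374 × 1.230 kW = 2.920 kW.

2.92 kW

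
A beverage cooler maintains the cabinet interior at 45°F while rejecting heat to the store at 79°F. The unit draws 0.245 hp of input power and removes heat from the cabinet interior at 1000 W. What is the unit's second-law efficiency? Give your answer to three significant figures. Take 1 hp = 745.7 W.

0.369

Converting, Q̇_C = 1000 W = 1.341 hp, so COP_actual = Q̇_C/Ẇ = 1.341/0.2450 = 5.474.
In absolute terms T_C = 280.37 K and T_H = 299.26 K, so ΔT = 18.89 K.
COP_Carnot = T_C/ΔT = 280.37/18.89 = 14.84.
η_II = COP_actual/COP_Carnot = 5.474/14.84 = 0.3688.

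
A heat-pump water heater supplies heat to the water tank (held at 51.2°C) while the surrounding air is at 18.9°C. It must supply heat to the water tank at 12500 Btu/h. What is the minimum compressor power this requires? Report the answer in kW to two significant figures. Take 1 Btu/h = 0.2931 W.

In absolute terms T_C = 292.05 K and T_H = 324.35 K, so ΔT = 32.30 K.
COP_Carnot = T_H/ΔT = 324.35/32.30 = 10.04.
Ẇ_min = Q̇/COP_Carnot = 12500/10.04 = 1245 Btu/h = 0.3649 kW.

0.36 kW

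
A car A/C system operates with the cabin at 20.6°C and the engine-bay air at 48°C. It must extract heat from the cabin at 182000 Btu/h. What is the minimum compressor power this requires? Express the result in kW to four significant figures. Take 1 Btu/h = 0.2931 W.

In absolute terms T_C = 293.75 K and T_H = 321.15 K, so ΔT = 27.40 K.
COP_Carnot = T_C/ΔT = 293.75/27.40 = 10.72.
Ẇ_min = Q̇/COP_Carnot = 182000/10.72 = 16980 Btu/h = 4.976 kW.

4.976 kW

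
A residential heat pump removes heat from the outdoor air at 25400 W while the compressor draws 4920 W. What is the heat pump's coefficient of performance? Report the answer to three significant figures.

6.16

The first law gives Q̇_H = Q̇_C + Ẇ, so the three rates are Q̇_C = 25400, Q̇_H = 30320, Ẇ = 4920 W.
COP_HP = Q̇_H/Ẇ = 30320/4920 = 6.163.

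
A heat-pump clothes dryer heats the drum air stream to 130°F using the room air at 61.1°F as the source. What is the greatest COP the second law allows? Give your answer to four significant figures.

8.558

In absolute terms T_C = 289.32 K and T_H = 327.59 K, so ΔT = 38.28 K.
For a reversible cycle, COP_Carnot = T_H/ΔT = 327.59/38.28 = 8.558.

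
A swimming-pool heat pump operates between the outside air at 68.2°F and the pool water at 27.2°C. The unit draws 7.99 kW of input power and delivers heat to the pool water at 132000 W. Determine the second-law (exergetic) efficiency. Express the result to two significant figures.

0.39

Converting, Q̇_H = 132000 W = 132.0 kW, so COP_actual = Q̇_H/Ẇ = 132.0/7.990 = 16.52.
In absolute terms T_C = 293.26 K and T_H = 300.35 K, so ΔT = 7.089 K.
COP_Carnot = T_H/ΔT = 300.35/7.089 = 42.37.
η_II = COP_actual/COP_Carnot = 16.52/42.37 = 0.3899.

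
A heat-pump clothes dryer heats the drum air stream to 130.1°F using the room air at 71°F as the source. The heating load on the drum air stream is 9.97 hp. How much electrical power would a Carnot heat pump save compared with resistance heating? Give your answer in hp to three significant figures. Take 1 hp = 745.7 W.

In absolute terms T_C = 294.82 K and T_H = 327.65 K, so ΔT = 32.83 K.
COP_Carnot = T_H/ΔT = 327.65/32.83 = 9.979.
Resistance heating needs Ẇ_res = Q̇_H = 9.970 hp; the reversible heat pump needs only Ẇ_hp = Q̇_H/COP = 0.9991 hp.
Saving = 9.970 − 0.9991 = 8.971 hp.

8.97 hp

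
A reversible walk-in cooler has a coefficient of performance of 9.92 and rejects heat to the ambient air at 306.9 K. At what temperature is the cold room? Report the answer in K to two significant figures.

280 K

For a Carnot refrigerator COP_R = T_C/(T_H − T_C), so T_C = COP·T_H/(1 + COP).
With T_H = 306.90 K, T_C = 9.92 × 306.90/10.92 = 278.80 K.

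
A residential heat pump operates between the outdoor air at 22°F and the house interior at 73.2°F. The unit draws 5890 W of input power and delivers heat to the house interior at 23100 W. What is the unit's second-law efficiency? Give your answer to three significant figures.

0.377

COP_actual = Q̇_H/Ẇ = 23100/5890 = 3.922.
In absolute terms T_C = 267.59 K and T_H = 296.04 K, so ΔT = 28.44 K.
COP_Carnot = T_H/ΔT = 296.04/28.44 = 10.41.
η_II = COP_actual/COP_Carnot = 3.922/10.41 = 0.3768.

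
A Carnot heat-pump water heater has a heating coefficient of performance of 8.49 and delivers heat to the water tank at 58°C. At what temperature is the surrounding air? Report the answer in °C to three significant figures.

COP_HP = T_H/(T_H − T_C) gives T_H − T_C = T_H/COP.
With T_H = 331.15 K, T_C = 331.15 × (1 − 1/8.49) = 292.15 K.
Converting, 292.15 K = 19.00°C.

19.0 °C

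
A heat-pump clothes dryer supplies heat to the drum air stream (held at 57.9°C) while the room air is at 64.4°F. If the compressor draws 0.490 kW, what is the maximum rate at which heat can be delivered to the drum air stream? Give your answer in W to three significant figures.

4070 W

In absolute terms T_C = 291.15 K and T_H = 331.05 K, so ΔT = 39.90 K.
COP_Carnot = T_H/ΔT = 331.05/39.90 = 8.297.
Q̇_max = COP_Carnot × Ẇ = 8.297 × 0.4900 kW = 4.066 kW = 4066 W.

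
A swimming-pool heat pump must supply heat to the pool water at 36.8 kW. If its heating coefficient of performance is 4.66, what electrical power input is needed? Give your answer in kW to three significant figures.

7.90 kW

Ẇ = Q̇_H/COP_HP = 36.80/4.66 = 7.897 kW.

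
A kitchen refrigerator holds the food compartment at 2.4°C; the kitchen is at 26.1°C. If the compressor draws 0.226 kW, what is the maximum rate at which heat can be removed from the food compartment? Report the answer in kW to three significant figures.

In absolute terms T_C = 275.55 K and T_H = 299.25 K, so ΔT = 23.70 K.
COP_Carnot = T_C/ΔT = 275.55/23.70 = 11.63.
Q̇_max = COP_Carnot × Ẇ = 11.63 × 0.2260 kW = 2.628 kW.

2.63 kW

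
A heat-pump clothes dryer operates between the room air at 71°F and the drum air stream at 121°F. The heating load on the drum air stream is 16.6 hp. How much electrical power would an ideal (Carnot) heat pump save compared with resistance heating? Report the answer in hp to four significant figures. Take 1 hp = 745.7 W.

In absolute terms T_C = 294.82 K and T_H = 322.59 K, so ΔT = 27.78 K.
COP_Carnot = T_H/ΔT = 322.59/27.78 = 11.61.
Resistance heating needs Ẇ_res = Q̇_H = 16.60 hp; the reversible heat pump needs only Ẇ_hp = Q̇_H/COP = 1.429 hp.
Saving = 16.60 − 1.429 = 15.17 hp.

15.17 hp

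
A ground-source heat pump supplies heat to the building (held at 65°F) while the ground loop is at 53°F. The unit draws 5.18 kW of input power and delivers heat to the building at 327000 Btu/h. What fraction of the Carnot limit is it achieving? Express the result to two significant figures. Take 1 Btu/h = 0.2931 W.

Converting, Q̇_H = 327000 Btu/h = 95.84 kW, so COP_actual = Q̇_H/Ẇ = 95.84/5.180 = 18.50.
In absolute terms T_C = 284.82 K and T_H = 291.48 K, so ΔT = 6.667 K.
COP_Carnot = T_H/ΔT = 291.48/6.667 = 43.72.
η_II = COP_actual/COP_Carnot = 18.50/43.72 = 0.4232.

0.42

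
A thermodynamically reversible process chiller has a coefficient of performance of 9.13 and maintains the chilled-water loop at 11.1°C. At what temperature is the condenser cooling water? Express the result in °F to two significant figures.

COP_R = T_C/(T_H − T_C) gives T_H − T_C = T_C/COP.
With T_C = 284.25 K, T_H = 284.25 × (1 + 1/9.13) = 315.38 K.
Converting, 315.38 K = 108.02°F.

110 °F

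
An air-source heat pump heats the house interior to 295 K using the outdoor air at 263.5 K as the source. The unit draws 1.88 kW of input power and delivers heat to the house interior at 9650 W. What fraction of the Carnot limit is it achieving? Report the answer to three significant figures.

Converting, Q̇_H = 9650 W = 9.650 kW, so COP_actual = Q̇_H/Ẇ = 9.650/1.880 = 5.133.
The reservoir spacing is ΔT = 295 − 263.5 = 31.50 K.
COP_Carnot = T_H/ΔT = 295.00/31.50 = 9.365.
η_II = COP_actual/COP_Carnot = 5.133/9.365 = 0.5481.

0.548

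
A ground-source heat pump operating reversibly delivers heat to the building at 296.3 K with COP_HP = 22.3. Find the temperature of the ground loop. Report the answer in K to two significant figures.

280 K

COP_HP = T_H/(T_H − T_C) gives T_H − T_C = T_H/COP.
With T_H = 296.30 K, T_C = 296.30 × (1 − 1/22.3) = 283.01 K.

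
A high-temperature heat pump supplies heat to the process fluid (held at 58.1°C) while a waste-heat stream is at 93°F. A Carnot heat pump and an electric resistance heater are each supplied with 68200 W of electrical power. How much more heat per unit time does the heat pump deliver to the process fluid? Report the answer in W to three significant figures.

865000 W

In absolute terms T_C = 307.04 K and T_H = 331.25 K, so ΔT = 24.21 K.
COP_Carnot = T_H/ΔT = 331.25/24.21 = 13.68.
The heat pump delivers Q̇_H = COP × Ẇ = 933100 W; the resistance heater delivers Ẇ = 68200 W.
Extra = (COP − 1)·Ẇ = 864900 W.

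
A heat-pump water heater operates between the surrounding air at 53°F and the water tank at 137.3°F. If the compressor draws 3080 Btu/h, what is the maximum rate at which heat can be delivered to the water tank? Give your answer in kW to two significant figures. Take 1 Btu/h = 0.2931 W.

In absolute terms T_C = 284.82 K and T_H = 331.65 K, so ΔT = 46.83 K.
COP_Carnot = T_H/ΔT = 331.65/46.83 = 7.081.
Q̇_max = COP_Carnot × Ẇ = 7.081 × 3080 Btu/h = 21810 Btu/h = 6.393 kW.

6.4 kW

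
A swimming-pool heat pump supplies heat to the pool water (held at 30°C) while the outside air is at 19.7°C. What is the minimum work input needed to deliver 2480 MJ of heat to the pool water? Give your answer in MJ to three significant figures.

In absolute terms T_C = 292.85 K and T_H = 303.15 K, so ΔT = 10.30 K.
The reversible limit is COP_HP = T_H/ΔT = 29.43, so W_min = Q_H/COP = Q_H·ΔT/T_H.
W_min = 2480 × 10.30/303.15 = 84.26 MJ.

84.3 MJ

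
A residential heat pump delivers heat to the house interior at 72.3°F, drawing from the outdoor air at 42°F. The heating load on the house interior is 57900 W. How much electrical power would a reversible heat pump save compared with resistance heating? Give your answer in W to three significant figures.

In absolute terms T_C = 278.71 K and T_H = 295.54 K, so ΔT = 16.83 K.
COP_Carnot = T_H/ΔT = 295.54/16.83 = 17.56.
Resistance heating needs Ẇ_res = Q̇_H = 57900 W; the reversible heat pump needs only Ẇ_hp = Q̇_H/COP = 3298 W.
Saving = 57900 − 3298 = 54600 W.

54600 W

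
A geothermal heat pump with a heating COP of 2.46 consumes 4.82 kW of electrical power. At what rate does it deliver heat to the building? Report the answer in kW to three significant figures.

11.9 kW

Q̇_H = COP_HP × Ẇ = 2.46 × 4.820 = 11.86 kW.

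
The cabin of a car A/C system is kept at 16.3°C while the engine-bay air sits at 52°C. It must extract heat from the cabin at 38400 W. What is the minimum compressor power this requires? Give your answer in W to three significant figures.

In absolute terms T_C = 289.45 K and T_H = 325.15 K, so ΔT = 35.70 K.
COP_Carnot = T_C/ΔT = 289.45/35.70 = 8.108.
Ẇ_min = Q̇/COP_Carnot = 38400/8.108 = 4736 W.

4740 W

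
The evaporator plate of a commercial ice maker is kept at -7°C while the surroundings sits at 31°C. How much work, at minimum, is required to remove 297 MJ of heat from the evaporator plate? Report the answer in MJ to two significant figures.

In absolute terms T_C = 266.15 K and T_H = 304.15 K, so ΔT = 38.00 K.
The reversible limit is COP_R = T_C/ΔT = 7.004, so W_min = Q_C/COP = Q_C·ΔT/T_C.
W_min = 297.0 × 38.00/266.15 = 42.40 MJ.

42 MJ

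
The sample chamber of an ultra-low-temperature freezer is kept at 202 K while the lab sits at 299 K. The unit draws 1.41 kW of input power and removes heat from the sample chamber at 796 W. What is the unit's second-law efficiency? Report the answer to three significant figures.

Converting, Q̇_C = 796.0 W = 0.7960 kW, so COP_actual = Q̇_C/Ẇ = 0.7960/1.410 = 0.5645.
The reservoir spacing is ΔT = 299 − 202 = 97.00 K.
COP_Carnot = T_C/ΔT = 202.00/97.00 = 2.082.
η_II = COP_actual/COP_Carnot = 0.5645/2.082 = 0.2711.

0.271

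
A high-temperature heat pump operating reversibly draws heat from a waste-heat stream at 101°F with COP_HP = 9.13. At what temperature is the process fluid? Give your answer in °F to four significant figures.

170.0 °F

COP_HP = T_H/(T_H − T_C) rearranges to T_H = COP·T_C/(COP − 1).
With T_C = 311.48 K, T_H = 9.13 × 311.48/8.130 = 349.80 K.
Converting, 349.80 K = 169.96°F.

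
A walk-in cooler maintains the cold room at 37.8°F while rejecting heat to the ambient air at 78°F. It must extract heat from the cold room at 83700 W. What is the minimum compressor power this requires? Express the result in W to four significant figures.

6764 W

In absolute terms T_C = 276.37 K and T_H = 298.71 K, so ΔT = 22.33 K.
COP_Carnot = T_C/ΔT = 276.37/22.33 = 12.37.
Ẇ_min = Q̇/COP_Carnot = 83700/12.37 = 6764 W.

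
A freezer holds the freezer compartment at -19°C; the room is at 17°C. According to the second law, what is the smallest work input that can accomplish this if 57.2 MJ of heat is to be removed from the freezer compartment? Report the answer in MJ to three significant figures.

8.10 MJ

In absolute terms T_C = 254.15 K and T_H = 290.15 K, so ΔT = 36.00 K.
The reversible limit is COP_R = T_C/ΔT = 7.060, so W_min = Q_C/COP = Q_C·ΔT/T_C.
W_min = 57.20 × 36.00/254.15 = 8.102 MJ.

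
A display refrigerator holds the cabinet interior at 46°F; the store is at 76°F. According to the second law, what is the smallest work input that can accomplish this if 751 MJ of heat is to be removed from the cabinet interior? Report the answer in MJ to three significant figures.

In absolute terms T_C = 280.93 K and T_H = 297.59 K, so ΔT = 16.67 K.
The reversible limit is COP_R = T_C/ΔT = 16.86, so W_min = Q_C/COP = Q_C·ΔT/T_C.
W_min = 751.0 × 16.67/280.93 = 44.55 MJ.

44.6 MJ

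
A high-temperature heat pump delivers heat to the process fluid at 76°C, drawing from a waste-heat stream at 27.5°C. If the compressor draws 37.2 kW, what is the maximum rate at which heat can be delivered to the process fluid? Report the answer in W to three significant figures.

In absolute terms T_C = 300.65 K and T_H = 349.15 K, so ΔT = 48.50 K.
COP_Carnot = T_H/ΔT = 349.15/48.50 = 7.199.
Q̇_max = COP_Carnot × Ẇ = 7.199 × 37.20 kW = 267.8 kW = 267800 W.

268000 W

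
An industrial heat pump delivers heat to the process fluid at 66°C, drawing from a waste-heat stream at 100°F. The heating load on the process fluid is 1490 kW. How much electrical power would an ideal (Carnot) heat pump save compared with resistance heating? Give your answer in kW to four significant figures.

1366 kW

In absolute terms T_C = 310.93 K and T_H = 339.15 K, so ΔT = 28.22 K.
COP_Carnot = T_H/ΔT = 339.15/28.22 = 12.02.
Resistance heating needs Ẇ_res = Q̇_H = 1490 kW; the reversible heat pump needs only Ẇ_hp = Q̇_H/COP = 124.0 kW.
Saving = 1490 − 124.0 = 1366 kW.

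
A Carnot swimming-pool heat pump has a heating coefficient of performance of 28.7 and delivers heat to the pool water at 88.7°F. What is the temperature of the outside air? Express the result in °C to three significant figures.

COP_HP = T_H/(T_H − T_C) gives T_H − T_C = T_H/COP.
With T_H = 304.65 K, T_C = 304.65 × (1 − 1/28.7) = 294.04 K.
Converting, 294.04 K = 20.89°C.

20.9 °C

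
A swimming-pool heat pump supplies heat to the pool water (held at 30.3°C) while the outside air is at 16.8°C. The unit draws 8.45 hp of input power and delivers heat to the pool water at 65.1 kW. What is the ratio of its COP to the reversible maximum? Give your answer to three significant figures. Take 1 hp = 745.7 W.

Converting, Q̇_H = 65.10 kW = 87.30 hp, so COP_actual = Q̇_H/Ẇ = 87.30/8.450 = 10.33.
In absolute terms T_C = 289.95 K and T_H = 303.45 K, so ΔT = 13.50 K.
COP_Carnot = T_H/ΔT = 303.45/13.50 = 22.48.
η_II = COP_actual/COP_Carnot = 10.33/22.48 = 0.4596.

0.460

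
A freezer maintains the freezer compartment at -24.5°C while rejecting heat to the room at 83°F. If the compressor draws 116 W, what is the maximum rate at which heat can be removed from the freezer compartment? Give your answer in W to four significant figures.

545.9 W

In absolute terms T_C = 248.65 K and T_H = 301.48 K, so ΔT = 52.83 K.
COP_Carnot = T_C/ΔT = 248.65/52.83 = 4.706.
Q̇_max = COP_Carnot × Ẇ = 4.706 × 116.0 W = 545.9 W.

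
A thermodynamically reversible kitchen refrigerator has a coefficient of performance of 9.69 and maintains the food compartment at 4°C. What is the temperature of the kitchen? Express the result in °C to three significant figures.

32.6 °C

COP_R = T_C/(T_H − T_C) gives T_H − T_C = T_C/COP.
With T_C = 277.15 K, T_H = 277.15 × (1 + 1/9.69) = 305.75 K.
Converting, 305.75 K = 32.60°C.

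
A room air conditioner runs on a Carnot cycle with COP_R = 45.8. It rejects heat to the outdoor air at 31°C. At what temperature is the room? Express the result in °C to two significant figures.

25 °C

For a Carnot refrigerator COP_R = T_C/(T_H − T_C), so T_C = COP·T_H/(1 + COP).
With T_H = 304.15 K, T_C = 45.8 × 304.15/46.80 = 297.65 K.
Converting, 297.65 K = 24.50°C.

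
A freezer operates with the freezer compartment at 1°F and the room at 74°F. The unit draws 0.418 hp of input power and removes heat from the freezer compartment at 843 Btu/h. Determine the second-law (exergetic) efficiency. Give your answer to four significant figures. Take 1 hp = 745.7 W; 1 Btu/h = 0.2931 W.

Converting, Q̇_C = 843.0 Btu/h = 0.3313 hp, so COP_actual = Q̇_C/Ẇ = 0.3313/0.4180 = 0.7927.
In absolute terms T_C = 255.93 K and T_H = 296.48 K, so ΔT = 40.56 K.
COP_Carnot = T_C/ΔT = 255.93/40.56 = 6.311.
η_II = COP_actual/COP_Carnot = 0.7927/6.311 = 0.1256.

0.1256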